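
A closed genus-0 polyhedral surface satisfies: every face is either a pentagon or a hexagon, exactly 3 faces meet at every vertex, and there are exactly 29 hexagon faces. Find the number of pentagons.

12

Let x be the number of pentagons; then F = 29 + x.
Edge–face incidences: 2E = 6·29 + 5·x = 174 + 5x.
Every vertex has degree 3, so 3V = 2E.
Euler: V − E + F = 2 ⇒ (2E)/3 − E + (29 + x) = 2.
Multiply by 6: 2·(2E) − 3·(2E) + 6·(29 + x) = 12, i.e. 174 + 6x − (174 + 5x) = 12.
Collecting terms: x = 12.
Then 2E = 174 + 5·12 = 234, so E = 117, V = 2E/3 = 78, F = 29 + 12 = 41.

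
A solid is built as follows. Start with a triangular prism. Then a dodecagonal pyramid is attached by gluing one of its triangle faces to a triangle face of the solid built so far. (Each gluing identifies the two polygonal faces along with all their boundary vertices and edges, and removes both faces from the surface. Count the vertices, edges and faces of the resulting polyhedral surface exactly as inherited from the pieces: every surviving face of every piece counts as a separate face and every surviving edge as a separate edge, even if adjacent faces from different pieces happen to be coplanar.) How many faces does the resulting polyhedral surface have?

A triangular prism: V=6, E=9, F=5.
Attach a dodecagonal pyramid (V=13, E=24, F=13) along a 3-gon: merge 3 vertices and 3 edges, delete both glued faces → V=16, E=30, F=16.
Check: V − E + F = 16 − 30 + 16 = 2.

16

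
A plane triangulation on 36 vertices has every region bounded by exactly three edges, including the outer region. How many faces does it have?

68

In a plane triangulation 3F = 2E and V − E + F = 2, so F = 2V − 4 = 2·36 − 4 = 68.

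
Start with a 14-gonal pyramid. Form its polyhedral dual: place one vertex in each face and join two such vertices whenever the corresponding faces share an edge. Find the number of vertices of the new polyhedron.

The base solid has V = 15, E = 28, F = 15.
The dual swaps V and F and preserves E: V′ = F = 15, E′ = E = 28, F′ = V = 15.

15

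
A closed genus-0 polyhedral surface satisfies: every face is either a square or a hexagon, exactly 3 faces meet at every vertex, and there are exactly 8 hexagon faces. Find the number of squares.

6

Let x be the number of squares; then F = 8 + x.
Edge–face incidences: 2E = 6·8 + 4·x = 48 + 4x.
Every vertex has degree 3, so 3V = 2E.
Euler: V − E + F = 2 ⇒ (2E)/3 − E + (8 + x) = 2.
Multiply by 6: 2·(2E) − 3·(2E) + 6·(8 + x) = 12, i.e. 48 + 6x − (48 + 4x) = 12.
Collecting terms: 2x = 12, so x = 6.
Then 2E = 48 + 4·6 = 72, so E = 36, V = 2E/3 = 24, F = 8 + 6 = 14.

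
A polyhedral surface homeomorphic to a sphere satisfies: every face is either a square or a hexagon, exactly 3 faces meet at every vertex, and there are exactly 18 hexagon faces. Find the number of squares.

6

Let x be the number of squares; then F = 18 + x.
Edge–face incidences: 2E = 6·18 + 4·x = 108 + 4x.
Every vertex has degree 3, so 3V = 2E.
Euler: V − E + F = 2 ⇒ (2E)/3 − E + (18 + x) = 2.
Multiply by 6: 2·(2E) − 3·(2E) + 6·(18 + x) = 12, i.e. 108 + 6x − (108 + 4x) = 12.
Collecting terms: 2x = 12, so x = 6.
Then 2E = 108 + 4·6 = 132, so E = 66, V = 2E/3 = 44, F = 18 + 6 = 24.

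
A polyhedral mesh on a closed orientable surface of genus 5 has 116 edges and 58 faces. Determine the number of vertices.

50

For a closed orientable surface of genus 5, χ = 2 − 2·5 = -8.
V = -8 + E − F = -8 + 116 − 58 = 50.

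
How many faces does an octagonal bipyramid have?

A bipyramid over an n-gon has 2n triangular faces and n + 2 vertices: V = 8 + 2 = 10, E = 3·8 = 24, F = 2·8 = 16.

16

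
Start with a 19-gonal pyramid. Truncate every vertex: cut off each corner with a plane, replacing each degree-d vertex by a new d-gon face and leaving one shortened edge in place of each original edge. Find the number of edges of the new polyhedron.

The base solid has V = 20, E = 38, F = 20.
Truncation replaces each original edge-end by a new vertex, so V′ = 2E = 76.
Each original edge survives, and each old vertex of degree d contributes d new edges; summing degrees gives Σd = 2E, so E′ = E + 2E = 3E = 114.
Each original face survives and each original vertex becomes one new face: F′ = F + V = 40.

114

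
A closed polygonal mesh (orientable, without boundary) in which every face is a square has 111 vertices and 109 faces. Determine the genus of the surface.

0

Every face is a square, so 2E = 4·109 = 436, giving E = 218.
χ = V − E + F = 111 − 218 + 109 = 2.
For a closed orientable surface χ = 2 − 2g, so g = (2 − (2))/2 = 0.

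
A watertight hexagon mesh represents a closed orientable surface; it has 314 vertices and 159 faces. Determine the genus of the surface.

3

Every face is a hexagon, so 2E = 6·159 = 954, giving E = 477.
χ = V − E + F = 314 − 477 + 159 = -4.
For a closed orientable surface χ = 2 − 2g, so g = (2 − (-4))/2 = 3.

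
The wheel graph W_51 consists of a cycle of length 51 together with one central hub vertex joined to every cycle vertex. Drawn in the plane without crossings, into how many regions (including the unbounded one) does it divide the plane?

52

W_51 has V = 51 + 1 = 52 vertices and E = 2·51 = 102 edges.
By Euler's formula F = 2 − V + E = 2 − 52 + 102 = 52.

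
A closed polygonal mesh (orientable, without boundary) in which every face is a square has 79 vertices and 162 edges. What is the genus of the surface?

Every face is a square and each edge borders two faces, so 4F = 2·162, giving F = 81.
χ = V − E + F = 79 − 162 + 81 = -2.
For a closed orientable surface χ = 2 − 2g, so g = (2 − (-2))/2 = 2.

2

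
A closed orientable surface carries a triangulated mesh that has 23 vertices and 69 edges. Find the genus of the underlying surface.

Every face is a triangle and each edge borders two faces, so 3F = 2·69, giving F = 46.
χ = V − E + F = 23 − 69 + 46 = 0.
For a closed orientable surface χ = 2 − 2g, so g = (2 − (0))/2 = 1.

1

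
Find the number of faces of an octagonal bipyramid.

16

A bipyramid over an n-gon has 2n triangular faces and n + 2 vertices: V = 8 + 2 = 10, E = 3·8 = 24, F = 2·8 = 16.
Check: V − E + F = 10 − 24 + 16 = 2.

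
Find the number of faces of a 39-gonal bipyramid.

78

A bipyramid over an n-gon has 2n triangular faces and n + 2 vertices: V = 39 + 2 = 41, E = 3·39 = 117, F = 2·39 = 78.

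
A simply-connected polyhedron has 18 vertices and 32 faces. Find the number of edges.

48

Here V − E + F = 2.
E = V + F − (2) = 18 + 32 − (2) = 48.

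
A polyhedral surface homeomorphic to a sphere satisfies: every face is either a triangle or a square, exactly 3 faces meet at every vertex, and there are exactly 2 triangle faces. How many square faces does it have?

Let x be the number of squares; then F = 2 + x.
Edge–face incidences: 2E = 3·2 + 4·x = 6 + 4x.
Every vertex has degree 3, so 3V = 2E.
Euler: V − E + F = 2 ⇒ (2E)/3 − E + (2 + x) = 2.
Multiply by 6: 2·(2E) − 3·(2E) + 6·(2 + x) = 12, i.e. 12 + 6x − (6 + 4x) = 12.
Collecting terms: 2x + 6 = 12, so 2x = 6, so x = 3.
Then 2E = 6 + 4·3 = 18, so E = 9, V = 2E/3 = 6, F = 2 + 3 = 5.

3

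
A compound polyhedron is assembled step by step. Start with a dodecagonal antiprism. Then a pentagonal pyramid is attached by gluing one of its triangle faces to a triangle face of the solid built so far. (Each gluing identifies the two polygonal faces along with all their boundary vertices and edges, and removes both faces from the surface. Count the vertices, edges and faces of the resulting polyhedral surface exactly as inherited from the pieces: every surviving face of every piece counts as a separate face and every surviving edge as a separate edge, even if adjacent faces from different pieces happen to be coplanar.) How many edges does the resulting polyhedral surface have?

55

A dodecagonal antiprism: V=24, E=48, F=26.
Attach a pentagonal pyramid (V=6, E=10, F=6) along a 3-gon: merge 3 vertices and 3 edges, delete both glued faces → V=27, E=55, F=30.
Check: V − E + F = 27 − 55 + 30 = 2.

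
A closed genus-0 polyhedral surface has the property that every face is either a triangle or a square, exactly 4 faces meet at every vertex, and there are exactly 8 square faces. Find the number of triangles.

8

Let x be the number of triangles; then F = 8 + x.
Edge–face incidences: 2E = 4·8 + 3·x = 32 + 3x.
Every vertex has degree 4, so 4V = 2E.
Euler: V − E + F = 2 ⇒ (2E)/4 − E + (8 + x) = 2.
Multiply by 8: 2·(2E) − 4·(2E) + 8·(8 + x) = 16, i.e. 64 + 8x − 2·(32 + 3x) = 16.
Collecting terms: 2x = 16, so x = 8.
Then 2E = 32 + 3·8 = 56, so E = 28, V = 2E/4 = 14, F = 8 + 8 = 16.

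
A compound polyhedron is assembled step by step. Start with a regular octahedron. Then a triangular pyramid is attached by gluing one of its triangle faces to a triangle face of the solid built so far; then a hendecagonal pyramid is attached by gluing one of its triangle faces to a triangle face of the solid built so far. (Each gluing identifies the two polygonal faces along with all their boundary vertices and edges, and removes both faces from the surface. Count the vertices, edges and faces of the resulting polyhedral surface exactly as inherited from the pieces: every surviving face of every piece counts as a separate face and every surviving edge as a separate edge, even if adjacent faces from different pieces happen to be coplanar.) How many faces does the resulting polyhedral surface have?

A regular octahedron: V=6, E=12, F=8.
Attach a triangular pyramid (V=4, E=6, F=4) along a 3-gon: merge 3 vertices and 3 edges, delete both glued faces → V=7, E=15, F=10.
Attach a hendecagonal pyramid (V=12, E=22, F=12) along a 3-gon: merge 3 vertices and 3 edges, delete both glued faces → V=16, E=34, F=20.
Check: V − E + F = 16 − 34 + 20 = 2.

20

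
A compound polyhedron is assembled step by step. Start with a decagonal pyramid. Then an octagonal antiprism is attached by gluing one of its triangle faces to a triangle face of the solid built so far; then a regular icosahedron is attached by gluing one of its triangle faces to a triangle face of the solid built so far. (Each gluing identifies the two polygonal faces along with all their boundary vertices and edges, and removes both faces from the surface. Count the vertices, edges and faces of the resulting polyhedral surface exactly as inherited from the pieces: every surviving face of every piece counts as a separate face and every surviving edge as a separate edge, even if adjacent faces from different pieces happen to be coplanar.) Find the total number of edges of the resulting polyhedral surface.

76

A decagonal pyramid: V=11, E=20, F=11.
Attach an octagonal antiprism (V=16, E=32, F=18) along a 3-gon: merge 3 vertices and 3 edges, delete both glued faces → V=24, E=49, F=27.
Attach a regular icosahedron (V=12, E=30, F=20) along a 3-gon: merge 3 vertices and 3 edges, delete both glued faces → V=33, E=76, F=45.
Check: V − E + F = 33 − 76 + 45 = 2.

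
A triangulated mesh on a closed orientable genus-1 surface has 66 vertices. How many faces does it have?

132

χ = 2 − 2·1 = 0, and every face is a triangle so 3F = 2E.
V − E + F = 0 with E = 3F/2 gives 66 − (3/2 − 1)·F = 0, so F = 132 and E = 198.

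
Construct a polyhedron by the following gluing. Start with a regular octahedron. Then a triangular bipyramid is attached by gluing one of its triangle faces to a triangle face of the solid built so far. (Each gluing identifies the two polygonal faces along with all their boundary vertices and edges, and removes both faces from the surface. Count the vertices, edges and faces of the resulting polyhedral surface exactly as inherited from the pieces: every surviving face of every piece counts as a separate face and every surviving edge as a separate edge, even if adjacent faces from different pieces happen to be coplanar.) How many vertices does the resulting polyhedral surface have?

8

A regular octahedron: V=6, E=12, F=8.
Attach a triangular bipyramid (V=5, E=9, F=6) along a 3-gon: merge 3 vertices and 3 edges, delete both glued faces → V=8, E=18, F=12.
Check: V − E + F = 8 − 18 + 12 = 2.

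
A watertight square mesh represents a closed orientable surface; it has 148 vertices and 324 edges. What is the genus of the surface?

Every face is a square and each edge borders two faces, so 4F = 2·324, giving F = 162.
χ = V − E + F = 148 − 324 + 162 = -14.
For a closed orientable surface χ = 2 − 2g, so g = (2 − (-14))/2 = 8.

8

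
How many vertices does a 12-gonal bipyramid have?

A bipyramid over an n-gon has 2n triangular faces and n + 2 vertices: V = 12 + 2 = 14, E = 3·12 = 36, F = 2·12 = 24.

14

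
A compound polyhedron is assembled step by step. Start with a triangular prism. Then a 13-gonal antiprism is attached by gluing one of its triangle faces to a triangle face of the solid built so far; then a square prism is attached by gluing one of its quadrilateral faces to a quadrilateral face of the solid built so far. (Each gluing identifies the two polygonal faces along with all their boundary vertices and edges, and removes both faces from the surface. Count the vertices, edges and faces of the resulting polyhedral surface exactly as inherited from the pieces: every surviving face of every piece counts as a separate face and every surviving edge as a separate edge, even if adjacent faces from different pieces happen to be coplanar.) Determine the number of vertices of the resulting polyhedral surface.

A triangular prism: V=6, E=9, F=5.
Attach a 13-gonal antiprism (V=26, E=52, F=28) along a 3-gon: merge 3 vertices and 3 edges, delete both glued faces → V=29, E=58, F=31.
Attach a square prism (V=8, E=12, F=6) along a 4-gon: merge 4 vertices and 4 edges, delete both glued faces → V=33, E=66, F=35.
Check: V − E + F = 33 − 66 + 35 = 2.

33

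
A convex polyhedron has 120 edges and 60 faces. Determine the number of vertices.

62

Here V − E + F = 2.
V = 2 + E − F = 2 + 120 − 60 = 62.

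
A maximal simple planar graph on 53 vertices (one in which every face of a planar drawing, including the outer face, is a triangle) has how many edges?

In a plane triangulation 3F = 2E and V − E + F = 2, so E = 3V − 6 = 3·53 − 6 = 153.

153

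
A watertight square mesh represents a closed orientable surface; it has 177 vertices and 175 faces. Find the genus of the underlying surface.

0

Every face is a square, so 2E = 4·175 = 700, giving E = 350.
χ = V − E + F = 177 − 350 + 175 = 2.
For a closed orientable surface χ = 2 − 2g, so g = (2 − (2))/2 = 0.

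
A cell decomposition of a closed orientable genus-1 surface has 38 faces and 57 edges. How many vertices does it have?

19

For a closed orientable surface of genus 1, χ = 2 − 2·1 = 0.
V = 0 + E − F = 0 + 57 − 38 = 19.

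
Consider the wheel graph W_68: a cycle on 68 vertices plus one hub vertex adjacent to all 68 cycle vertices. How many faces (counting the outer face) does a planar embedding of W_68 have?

W_68 has V = 68 + 1 = 69 vertices and E = 2·68 = 136 edges.
By Euler's formula F = 2 − V + E = 2 − 69 + 136 = 69.

69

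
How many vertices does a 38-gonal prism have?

76

A prism on an n-gon has two n-gon bases and n rectangular sides: V = 2·38 = 76, E = 3·38 = 114, F = 38 + 2 = 40.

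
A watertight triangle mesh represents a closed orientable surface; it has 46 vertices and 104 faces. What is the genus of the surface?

Every face is a triangle, so 2E = 3·104 = 312, giving E = 156.
χ = V − E + F = 46 − 156 + 104 = -6.
For a closed orientable surface χ = 2 − 2g, so g = (2 − (-6))/2 = 4.

4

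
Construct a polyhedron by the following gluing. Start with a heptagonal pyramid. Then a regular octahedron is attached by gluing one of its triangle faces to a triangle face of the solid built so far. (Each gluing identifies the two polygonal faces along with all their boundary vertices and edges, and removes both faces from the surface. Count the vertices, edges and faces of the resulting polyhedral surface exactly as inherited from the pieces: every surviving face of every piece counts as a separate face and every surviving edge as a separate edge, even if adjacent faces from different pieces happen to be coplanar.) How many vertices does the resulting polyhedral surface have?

11

A heptagonal pyramid: V=8, E=14, F=8.
Attach a regular octahedron (V=6, E=12, F=8) along a 3-gon: merge 3 vertices and 3 edges, delete both glued faces → V=11, E=23, F=14.
Check: V − E + F = 11 − 23 + 14 = 2.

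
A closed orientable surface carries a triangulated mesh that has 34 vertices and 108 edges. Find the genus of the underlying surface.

Every face is a triangle and each edge borders two faces, so 3F = 2·108, giving F = 72.
χ = V − E + F = 34 − 108 + 72 = -2.
For a closed orientable surface χ = 2 − 2g, so g = (2 − (-2))/2 = 2.

2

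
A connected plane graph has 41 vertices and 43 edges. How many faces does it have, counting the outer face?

Euler's formula for a connected plane graph: V − E + F = 2, so F = 2 − 41 + 43 = 4.

4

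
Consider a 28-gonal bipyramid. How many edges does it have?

84

A bipyramid over an n-gon has 2n triangular faces and n + 2 vertices: V = 28 + 2 = 30, E = 3·28 = 84, F = 2·28 = 56.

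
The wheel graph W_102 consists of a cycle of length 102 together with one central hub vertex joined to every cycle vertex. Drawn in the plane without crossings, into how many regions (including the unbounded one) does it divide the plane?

W_102 has V = 102 + 1 = 103 vertices and E = 2·102 = 204 edges.
By Euler's formula F = 2 − V + E = 2 − 103 + 204 = 103.

103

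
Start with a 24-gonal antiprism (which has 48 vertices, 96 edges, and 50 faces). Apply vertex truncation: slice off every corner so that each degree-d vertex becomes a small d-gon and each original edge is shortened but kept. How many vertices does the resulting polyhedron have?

192

Truncation replaces each original edge-end by a new vertex, so V′ = 2E = 192.
Each original edge survives, and each old vertex of degree d contributes d new edges; summing degrees gives Σd = 2E, so E′ = E + 2E = 3E = 288.
Each original face survives and each original vertex becomes one new face: F′ = F + V = 98.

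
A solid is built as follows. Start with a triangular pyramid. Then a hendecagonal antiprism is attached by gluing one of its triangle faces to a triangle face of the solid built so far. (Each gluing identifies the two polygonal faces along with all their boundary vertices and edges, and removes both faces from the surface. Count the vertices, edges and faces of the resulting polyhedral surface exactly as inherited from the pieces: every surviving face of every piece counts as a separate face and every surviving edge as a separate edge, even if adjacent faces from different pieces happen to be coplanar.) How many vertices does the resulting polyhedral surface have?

23

A triangular pyramid: V=4, E=6, F=4.
Attach a hendecagonal antiprism (V=22, E=44, F=24) along a 3-gon: merge 3 vertices and 3 edges, delete both glued faces → V=23, E=47, F=26.
Check: V − E + F = 23 − 47 + 26 = 2.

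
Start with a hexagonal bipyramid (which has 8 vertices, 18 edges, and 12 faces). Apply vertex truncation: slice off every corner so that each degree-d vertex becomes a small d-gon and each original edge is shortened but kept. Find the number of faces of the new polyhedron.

20

Truncation replaces each original edge-end by a new vertex, so V′ = 2E = 36.
Each original edge survives, and each old vertex of degree d contributes d new edges; summing degrees gives Σd = 2E, so E′ = E + 2E = 3E = 54.
Each original face survives and each original vertex becomes one new face: F′ = F + V = 20.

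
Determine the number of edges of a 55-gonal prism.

A prism on an n-gon has two n-gon bases and n rectangular sides: V = 2·55 = 110, E = 3·55 = 165, F = 55 + 2 = 57.

165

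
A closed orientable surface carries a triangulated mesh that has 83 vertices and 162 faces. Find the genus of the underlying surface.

Every face is a triangle, so 2E = 3·162 = 486, giving E = 243.
χ = V − E + F = 83 − 243 + 162 = 2.
For a closed orientable surface χ = 2 − 2g, so g = (2 − (2))/2 = 0.

0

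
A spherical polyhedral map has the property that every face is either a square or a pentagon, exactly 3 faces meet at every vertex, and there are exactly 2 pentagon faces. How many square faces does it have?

Let x be the number of squares; then F = 2 + x.
Edge–face incidences: 2E = 5·2 + 4·x = 10 + 4x.
Every vertex has degree 3, so 3V = 2E.
Euler: V − E + F = 2 ⇒ (2E)/3 − E + (2 + x) = 2.
Multiply by 6: 2·(2E) − 3·(2E) + 6·(2 + x) = 12, i.e. 12 + 6x − (10 + 4x) = 12.
Collecting terms: 2x + 2 = 12, so 2x = 10, so x = 5.
Then 2E = 10 + 4·5 = 30, so E = 15, V = 2E/3 = 10, F = 2 + 5 = 7.

5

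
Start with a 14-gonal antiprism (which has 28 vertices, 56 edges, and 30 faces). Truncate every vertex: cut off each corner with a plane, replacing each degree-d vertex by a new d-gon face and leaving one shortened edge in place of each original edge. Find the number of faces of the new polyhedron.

Truncation replaces each original edge-end by a new vertex, so V′ = 2E = 112.
Each original edge survives, and each old vertex of degree d contributes d new edges; summing degrees gives Σd = 2E, so E′ = E + 2E = 3E = 168.
Each original face survives and each original vertex becomes one new face: F′ = F + V = 58.

58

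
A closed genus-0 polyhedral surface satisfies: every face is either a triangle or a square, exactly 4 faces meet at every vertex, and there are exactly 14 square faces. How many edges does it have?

40

Let x be the number of triangles; then F = 14 + x.
Edge–face incidences: 2E = 4·14 + 3·x = 56 + 3x.
Every vertex has degree 4, so 4V = 2E.
Euler: V − E + F = 2 ⇒ (2E)/4 − E + (14 + x) = 2.
Multiply by 8: 2·(2E) − 4·(2E) + 8·(14 + x) = 16, i.e. 112 + 8x − 2·(56 + 3x) = 16.
Collecting terms: 2x = 16, so x = 8.
Then 2E = 56 + 3·8 = 80, so E = 40, V = 2E/4 = 20, F = 14 + 8 = 22.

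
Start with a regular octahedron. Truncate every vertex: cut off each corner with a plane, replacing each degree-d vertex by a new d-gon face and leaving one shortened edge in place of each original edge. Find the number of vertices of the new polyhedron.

24

The base solid has V = 6, E = 12, F = 8.
Truncation replaces each original edge-end by a new vertex, so V′ = 2E = 24.
Each original edge survives, and each old vertex of degree d contributes d new edges; summing degrees gives Σd = 2E, so E′ = E + 2E = 3E = 36.
Each original face survives and each original vertex becomes one new face: F′ = F + V = 14.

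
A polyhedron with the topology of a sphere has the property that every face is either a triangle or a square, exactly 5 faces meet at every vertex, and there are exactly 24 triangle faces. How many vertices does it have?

Let x be the number of squares; then F = 24 + x.
Edge–face incidences: 2E = 3·24 + 4·x = 72 + 4x.
Every vertex has degree 5, so 5V = 2E.
Euler: V − E + F = 2 ⇒ (2E)/5 − E + (24 + x) = 2.
Multiply by 10: 2·(2E) − 5·(2E) + 10·(24 + x) = 20, i.e. 240 + 10x − 3·(72 + 4x) = 20.
Collecting terms: −2x + 24 = 20, so −2x = −4, so x = 2.
Then 2E = 72 + 4·2 = 80, so E = 40, V = 2E/5 = 16, F = 24 + 2 = 26.

16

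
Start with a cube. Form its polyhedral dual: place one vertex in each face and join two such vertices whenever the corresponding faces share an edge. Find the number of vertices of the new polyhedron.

The base solid has V = 8, E = 12, F = 6.
The dual swaps V and F and preserves E: V′ = F = 6, E′ = E = 12, F′ = V = 8.

6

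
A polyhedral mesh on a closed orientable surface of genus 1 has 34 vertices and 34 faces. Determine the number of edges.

For a closed orientable surface of genus 1, χ = 2 − 2·1 = 0.
E = V + F − (0) = 34 + 34 − (0) = 68.

68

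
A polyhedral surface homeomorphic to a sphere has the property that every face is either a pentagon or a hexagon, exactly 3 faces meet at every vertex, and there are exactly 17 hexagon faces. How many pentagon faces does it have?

12

Let x be the number of pentagons; then F = 17 + x.
Edge–face incidences: 2E = 6·17 + 5·x = 102 + 5x.
Every vertex has degree 3, so 3V = 2E.
Euler: V − E + F = 2 ⇒ (2E)/3 − E + (17 + x) = 2.
Multiply by 6: 2·(2E) − 3·(2E) + 6·(17 + x) = 12, i.e. 102 + 6x − (102 + 5x) = 12.
Collecting terms: x = 12.
Then 2E = 102 + 5·12 = 162, so E = 81, V = 2E/3 = 54, F = 17 + 12 = 29.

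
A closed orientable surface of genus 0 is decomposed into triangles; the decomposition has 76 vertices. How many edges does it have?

χ = 2 − 2·0 = 2, and every face is a triangle so 3F = 2E.
V − E + F = 2 with E = 3F/2 gives 76 − (3/2 − 1)·F = 2, so F = 148 and E = 222.

222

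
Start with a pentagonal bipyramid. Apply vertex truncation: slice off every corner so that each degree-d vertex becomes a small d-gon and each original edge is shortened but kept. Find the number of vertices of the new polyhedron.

The base solid has V = 7, E = 15, F = 10.
Truncation replaces each original edge-end by a new vertex, so V′ = 2E = 30.
Each original edge survives, and each old vertex of degree d contributes d new edges; summing degrees gives Σd = 2E, so E′ = E + 2E = 3E = 45.
Each original face survives and each original vertex becomes one new face: F′ = F + V = 17.

30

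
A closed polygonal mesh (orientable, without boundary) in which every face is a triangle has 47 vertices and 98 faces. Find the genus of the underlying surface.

Every face is a triangle, so 2E = 3·98 = 294, giving E = 147.
χ = V − E + F = 47 − 147 + 98 = -2.
For a closed orientable surface χ = 2 − 2g, so g = (2 − (-2))/2 = 2.

2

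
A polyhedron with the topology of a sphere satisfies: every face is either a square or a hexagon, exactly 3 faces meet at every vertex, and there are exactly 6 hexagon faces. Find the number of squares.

Let x be the number of squares; then F = 6 + x.
Edge–face incidences: 2E = 6·6 + 4·x = 36 + 4x.
Every vertex has degree 3, so 3V = 2E.
Euler: V − E + F = 2 ⇒ (2E)/3 − E + (6 + x) = 2.
Multiply by 6: 2·(2E) − 3·(2E) + 6·(6 + x) = 12, i.e. 36 + 6x − (36 + 4x) = 12.
Collecting terms: 2x = 12, so x = 6.
Then 2E = 36 + 4·6 = 60, so E = 30, V = 2E/3 = 20, F = 6 + 6 = 12.

6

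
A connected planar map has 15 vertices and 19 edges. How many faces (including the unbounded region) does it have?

6

Euler's formula for a connected plane graph: V − E + F = 2, so F = 2 − 15 + 19 = 6.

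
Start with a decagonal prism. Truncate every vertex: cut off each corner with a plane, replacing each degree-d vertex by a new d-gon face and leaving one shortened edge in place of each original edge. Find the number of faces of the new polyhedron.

The base solid has V = 20, E = 30, F = 12.
Truncation replaces each original edge-end by a new vertex, so V′ = 2E = 60.
Each original edge survives, and each old vertex of degree d contributes d new edges; summing degrees gives Σd = 2E, so E′ = E + 2E = 3E = 90.
Each original face survives and each original vertex becomes one new face: F′ = F + V = 32.

32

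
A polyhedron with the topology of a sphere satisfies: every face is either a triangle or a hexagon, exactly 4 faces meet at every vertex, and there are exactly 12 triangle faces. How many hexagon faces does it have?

2

Let x be the number of hexagons; then F = 12 + x.
Edge–face incidences: 2E = 3·12 + 6·x = 36 + 6x.
Every vertex has degree 4, so 4V = 2E.
Euler: V − E + F = 2 ⇒ (2E)/4 − E + (12 + x) = 2.
Multiply by 8: 2·(2E) − 4·(2E) + 8·(12 + x) = 16, i.e. 96 + 8x − 2·(36 + 6x) = 16.
Collecting terms: −4x + 24 = 16, so −4x = −8, so x = 2.
Then 2E = 36 + 6·2 = 48, so E = 24, V = 2E/4 = 12, F = 12 + 2 = 14.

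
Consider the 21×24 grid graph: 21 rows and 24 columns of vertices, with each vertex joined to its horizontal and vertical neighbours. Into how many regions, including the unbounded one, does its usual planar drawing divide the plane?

The grid has V = 21·24 = 504 vertices and E = 21·23 + 24·20 = 963 edges.
F = 2 − V + E = 2 − 504 + 963 = 461.

461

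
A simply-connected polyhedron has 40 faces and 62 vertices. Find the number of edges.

Here V − E + F = 2.
E = V + F − (2) = 62 + 40 − (2) = 100.

100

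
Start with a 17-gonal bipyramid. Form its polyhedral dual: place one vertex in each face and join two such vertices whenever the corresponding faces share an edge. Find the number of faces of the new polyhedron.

The base solid has V = 19, E = 51, F = 34.
The dual swaps V and F and preserves E: V′ = F = 34, E′ = E = 51, F′ = V = 19.

19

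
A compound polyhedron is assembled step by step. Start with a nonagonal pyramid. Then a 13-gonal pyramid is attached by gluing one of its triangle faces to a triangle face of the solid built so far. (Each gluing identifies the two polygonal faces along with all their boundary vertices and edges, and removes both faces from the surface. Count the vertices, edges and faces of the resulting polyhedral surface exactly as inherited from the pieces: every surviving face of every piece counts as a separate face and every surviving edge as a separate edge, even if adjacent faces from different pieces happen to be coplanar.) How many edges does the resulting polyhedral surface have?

A nonagonal pyramid: V=10, E=18, F=10.
Attach a 13-gonal pyramid (V=14, E=26, F=14) along a 3-gon: merge 3 vertices and 3 edges, delete both glued faces → V=21, E=41, F=22.
Check: V − E + F = 21 − 41 + 22 = 2.

41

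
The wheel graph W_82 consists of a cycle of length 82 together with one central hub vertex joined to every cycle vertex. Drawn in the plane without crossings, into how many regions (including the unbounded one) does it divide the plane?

W_82 has V = 82 + 1 = 83 vertices and E = 2·82 = 164 edges.
By Euler's formula F = 2 − V + E = 2 − 83 + 164 = 83.

83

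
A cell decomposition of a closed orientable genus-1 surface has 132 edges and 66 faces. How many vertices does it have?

For a closed orientable surface of genus 1, χ = 2 − 2·1 = 0.
V = 0 + E − F = 0 + 132 − 66 = 66.

66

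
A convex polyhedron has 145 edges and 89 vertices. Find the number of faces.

58

Here V − E + F = 2.
F = 2 − V + E = 2 − 89 + 145 = 58.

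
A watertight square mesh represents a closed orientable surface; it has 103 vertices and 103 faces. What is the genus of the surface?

1

Every face is a square, so 2E = 4·103 = 412, giving E = 206.
χ = V − E + F = 103 − 206 + 103 = 0.
For a closed orientable surface χ = 2 − 2g, so g = (2 − (0))/2 = 1.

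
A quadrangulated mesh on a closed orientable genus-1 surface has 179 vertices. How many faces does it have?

χ = 2 − 2·1 = 0, and every face is a square so 4F = 2E.
V − E + F = 0 with E = 4F/2 gives 179 − (4/2 − 1)·F = 0, so F = 179 and E = 358.

179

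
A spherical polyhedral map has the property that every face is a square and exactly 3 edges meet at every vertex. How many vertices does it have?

Each face has 4 edges and each edge borders two faces, so 2E = 4F.
Each vertex has degree 3, so 3V = 2E and hence V = 4F/3.
Euler: V − E + F = 2 ⇒ (4F/3) − (4F/2) + F = 2.
Multiply by 6: (8 − 12 + 6)F = 12, i.e. 2F = 12.
So F = 6, E = 4·6/2 = 12, V = 4·6/3 = 8.

8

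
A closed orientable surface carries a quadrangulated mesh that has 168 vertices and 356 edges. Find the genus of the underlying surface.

Every face is a square and each edge borders two faces, so 4F = 2·356, giving F = 178.
χ = V − E + F = 168 − 356 + 178 = -10.
For a closed orientable surface χ = 2 − 2g, so g = (2 − (-10))/2 = 6.

6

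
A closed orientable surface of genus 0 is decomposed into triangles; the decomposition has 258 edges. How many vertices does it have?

88

χ = 2 − 2·0 = 2, and every face is a triangle so 3F = 2E.
F = 2E/3 = 172. Then V = 2 + E − F = 2 + 258 − 172 = 88.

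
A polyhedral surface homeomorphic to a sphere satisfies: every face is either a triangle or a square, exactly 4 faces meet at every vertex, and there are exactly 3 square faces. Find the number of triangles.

8

Let x be the number of triangles; then F = 3 + x.
Edge–face incidences: 2E = 4·3 + 3·x = 12 + 3x.
Every vertex has degree 4, so 4V = 2E.
Euler: V − E + F = 2 ⇒ (2E)/4 − E + (3 + x) = 2.
Multiply by 8: 2·(2E) − 4·(2E) + 8·(3 + x) = 16, i.e. 24 + 8x − 2·(12 + 3x) = 16.
Collecting terms: 2x = 16, so x = 8.
Then 2E = 12 + 3·8 = 36, so E = 18, V = 2E/4 = 9, F = 3 + 8 = 11.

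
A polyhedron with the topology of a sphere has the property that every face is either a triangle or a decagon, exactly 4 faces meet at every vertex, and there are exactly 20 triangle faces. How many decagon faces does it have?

Let x be the number of decagons; then F = 20 + x.
Edge–face incidences: 2E = 3·20 + 10·x = 60 + 10x.
Every vertex has degree 4, so 4V = 2E.
Euler: V − E + F = 2 ⇒ (2E)/4 − E + (20 + x) = 2.
Multiply by 8: 2·(2E) − 4·(2E) + 8·(20 + x) = 16, i.e. 160 + 8x − 2·(60 + 10x) = 16.
Collecting terms: −12x + 40 = 16, so −12x = −24, so x = 2.
Then 2E = 60 + 10·2 = 80, so E = 40, V = 2E/4 = 20, F = 20 + 2 = 22.

2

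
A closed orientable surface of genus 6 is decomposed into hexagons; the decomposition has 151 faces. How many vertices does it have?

292

χ = 2 − 2·6 = -10, and every face is a hexagon so 6F = 2E.
E = 6·151/2 = 453. Then V = -10 + E − F = -10 + 453 − 151 = 292.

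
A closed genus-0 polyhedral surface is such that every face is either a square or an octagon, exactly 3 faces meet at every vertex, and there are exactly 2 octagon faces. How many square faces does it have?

Let x be the number of squares; then F = 2 + x.
Edge–face incidences: 2E = 8·2 + 4·x = 16 + 4x.
Every vertex has degree 3, so 3V = 2E.
Euler: V − E + F = 2 ⇒ (2E)/3 − E + (2 + x) = 2.
Multiply by 6: 2·(2E) − 3·(2E) + 6·(2 + x) = 12, i.e. 12 + 6x − (16 + 4x) = 12.
Collecting terms: 2x − 4 = 12, so 2x = 16, so x = 8.
Then 2E = 16 + 4·8 = 48, so E = 24, V = 2E/3 = 16, F = 2 + 8 = 10.

8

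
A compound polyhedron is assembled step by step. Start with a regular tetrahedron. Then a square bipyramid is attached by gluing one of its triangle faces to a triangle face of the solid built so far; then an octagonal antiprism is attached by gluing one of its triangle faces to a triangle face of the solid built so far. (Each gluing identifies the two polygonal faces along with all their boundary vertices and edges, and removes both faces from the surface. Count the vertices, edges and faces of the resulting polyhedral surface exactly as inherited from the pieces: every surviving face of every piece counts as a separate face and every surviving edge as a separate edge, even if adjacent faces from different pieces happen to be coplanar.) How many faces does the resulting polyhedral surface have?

26

A regular tetrahedron: V=4, E=6, F=4.
Attach a square bipyramid (V=6, E=12, F=8) along a 3-gon: merge 3 vertices and 3 edges, delete both glued faces → V=7, E=15, F=10.
Attach an octagonal antiprism (V=16, E=32, F=18) along a 3-gon: merge 3 vertices and 3 edges, delete both glued faces → V=20, E=44, F=26.
Check: V − E + F = 20 − 44 + 26 = 2.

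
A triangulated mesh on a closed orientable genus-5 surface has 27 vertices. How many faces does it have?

χ = 2 − 2·5 = -8, and every face is a triangle so 3F = 2E.
V − E + F = -8 with E = 3F/2 gives 27 − (3/2 − 1)·F = -8, so F = 70 and E = 105.

70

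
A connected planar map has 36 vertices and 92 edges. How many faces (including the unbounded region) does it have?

Euler's formula for a connected plane graph: V − E + F = 2, so F = 2 − 36 + 92 = 58.

58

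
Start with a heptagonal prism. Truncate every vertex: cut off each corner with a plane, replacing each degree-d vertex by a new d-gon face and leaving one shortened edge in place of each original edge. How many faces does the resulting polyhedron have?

The base solid has V = 14, E = 21, F = 9.
Truncation replaces each original edge-end by a new vertex, so V′ = 2E = 42.
Each original edge survives, and each old vertex of degree d contributes d new edges; summing degrees gives Σd = 2E, so E′ = E + 2E = 3E = 63.
Each original face survives and each original vertex becomes one new face: F′ = F + V = 23.

23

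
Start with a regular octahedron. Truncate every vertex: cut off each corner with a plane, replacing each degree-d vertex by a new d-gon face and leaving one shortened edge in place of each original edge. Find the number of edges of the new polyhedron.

The base solid has V = 6, E = 12, F = 8.
Truncation replaces each original edge-end by a new vertex, so V′ = 2E = 24.
Each original edge survives, and each old vertex of degree d contributes d new edges; summing degrees gives Σd = 2E, so E′ = E + 2E = 3E = 36.
Each original face survives and each original vertex becomes one new face: F′ = F + V = 14.

36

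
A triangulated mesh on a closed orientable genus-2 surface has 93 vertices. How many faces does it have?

χ = 2 − 2·2 = -2, and every face is a triangle so 3F = 2E.
V − E + F = -2 with E = 3F/2 gives 93 − (3/2 − 1)·F = -2, so F = 190 and E = 285.

190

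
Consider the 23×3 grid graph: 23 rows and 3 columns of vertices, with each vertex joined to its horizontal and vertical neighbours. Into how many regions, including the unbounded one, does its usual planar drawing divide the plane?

The grid has V = 23·3 = 69 vertices and E = 23·2 + 3·22 = 112 edges.
F = 2 − V + E = 2 − 69 + 112 = 45.

45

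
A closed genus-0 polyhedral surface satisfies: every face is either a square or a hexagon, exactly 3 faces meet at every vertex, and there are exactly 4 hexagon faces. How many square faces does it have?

Let x be the number of squares; then F = 4 + x.
Edge–face incidences: 2E = 6·4 + 4·x = 24 + 4x.
Every vertex has degree 3, so 3V = 2E.
Euler: V − E + F = 2 ⇒ (2E)/3 − E + (4 + x) = 2.
Multiply by 6: 2·(2E) − 3·(2E) + 6·(4 + x) = 12, i.e. 24 + 6x − (24 + 4x) = 12.
Collecting terms: 2x = 12, so x = 6.
Then 2E = 24 + 4·6 = 48, so E = 24, V = 2E/3 = 16, F = 4 + 6 = 10.

6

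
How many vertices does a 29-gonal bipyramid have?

A bipyramid over an n-gon has 2n triangular faces and n + 2 vertices: V = 29 + 2 = 31, E = 3·29 = 87, F = 2·29 = 58.

31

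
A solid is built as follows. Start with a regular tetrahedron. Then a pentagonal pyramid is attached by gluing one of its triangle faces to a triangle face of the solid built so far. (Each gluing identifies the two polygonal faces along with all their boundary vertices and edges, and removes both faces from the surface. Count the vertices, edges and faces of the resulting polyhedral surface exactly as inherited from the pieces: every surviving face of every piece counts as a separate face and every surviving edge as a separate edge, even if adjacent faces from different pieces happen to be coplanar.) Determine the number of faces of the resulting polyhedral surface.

A regular tetrahedron: V=4, E=6, F=4.
Attach a pentagonal pyramid (V=6, E=10, F=6) along a 3-gon: merge 3 vertices and 3 edges, delete both glued faces → V=7, E=13, F=8.
Check: V − E + F = 7 − 13 + 8 = 2.

8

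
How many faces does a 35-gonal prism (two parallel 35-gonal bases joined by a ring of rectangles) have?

37

A prism on an n-gon has two n-gon bases and n rectangular sides: V = 2·35 = 70, E = 3·35 = 105, F = 35 + 2 = 37.
Check: V − E + F = 70 − 105 + 37 = 2.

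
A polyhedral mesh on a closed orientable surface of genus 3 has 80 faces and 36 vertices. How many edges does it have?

120

For a closed orientable surface of genus 3, χ = 2 − 2·3 = -4.
E = V + F − (-4) = 36 + 80 − (-4) = 120.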